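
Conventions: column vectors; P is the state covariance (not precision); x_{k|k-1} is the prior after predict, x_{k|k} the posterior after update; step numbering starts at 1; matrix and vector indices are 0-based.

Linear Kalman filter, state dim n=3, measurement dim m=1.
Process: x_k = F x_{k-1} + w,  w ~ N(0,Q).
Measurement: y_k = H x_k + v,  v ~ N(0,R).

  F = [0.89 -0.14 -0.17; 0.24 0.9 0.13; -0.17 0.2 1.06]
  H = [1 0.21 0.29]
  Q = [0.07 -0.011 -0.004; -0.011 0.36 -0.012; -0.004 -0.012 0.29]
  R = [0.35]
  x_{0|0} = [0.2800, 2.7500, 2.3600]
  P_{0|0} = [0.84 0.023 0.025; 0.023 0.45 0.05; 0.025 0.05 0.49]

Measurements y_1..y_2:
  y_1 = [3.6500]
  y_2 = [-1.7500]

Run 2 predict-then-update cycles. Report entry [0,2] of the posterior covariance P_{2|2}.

P_post[0,2] = -0.5125

step 1: x^-=[-0.5370, 2.8490, 3.0040]  P^-=[0.7474 0.1119 -0.2122; 0.1119 0.8044 0.1546; -0.2122 0.1546 0.8935]  S=[1.1508]  K=[0.6164; 0.2829; 0.0690]  nu=[2.7176]  x^+=[1.1382, 3.6179, 3.1915]  P^+=[0.3101 -0.0889 -0.2611; -0.0889 0.7122 0.1322; -0.2611 0.1322 0.8880]
step 2: x^-=[-0.0361, 3.9442, 3.9131]  P^-=[0.4627 -0.1645 -0.5268; -0.1645 0.9460 0.3041; -0.5268 0.3041 1.4814]  S=[0.6414]  K=[0.4294; 0.1908; -0.0520]  nu=[-3.6770]  x^+=[-1.6149, 3.2428, 4.1043]  P^+=[0.3445 -0.2170 -0.5125; -0.2170 0.9227 0.3105; -0.5125 0.3105 1.4796]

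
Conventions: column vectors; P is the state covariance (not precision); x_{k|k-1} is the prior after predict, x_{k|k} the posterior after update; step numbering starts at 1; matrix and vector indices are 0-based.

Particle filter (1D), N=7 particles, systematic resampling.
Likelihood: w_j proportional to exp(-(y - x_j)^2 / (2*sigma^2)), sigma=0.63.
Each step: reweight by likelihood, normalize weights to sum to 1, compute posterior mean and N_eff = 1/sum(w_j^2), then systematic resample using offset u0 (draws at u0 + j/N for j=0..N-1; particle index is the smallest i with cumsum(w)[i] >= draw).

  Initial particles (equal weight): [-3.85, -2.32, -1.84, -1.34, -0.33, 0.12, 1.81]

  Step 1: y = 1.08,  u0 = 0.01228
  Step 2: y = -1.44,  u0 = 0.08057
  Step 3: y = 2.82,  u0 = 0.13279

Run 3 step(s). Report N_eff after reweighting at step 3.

N_eff = 2.3715

step 1: w=[0.0000, 0.0000, 0.0000, 0.0007, 0.0901, 0.3455, 0.5637]  mean=1.0310  Neff=2.2461  idx=[4, 5, 5, 6, 6, 6, 6]
step 2: w=[0.6943, 0.1528, 0.1528, 0.0000, 0.0000, 0.0000, 0.0000]  mean=-0.1924  Neff=1.8911  idx=[0, 0, 0, 0, 0, 1, 2]
step 3: w=[0.0166, 0.0166, 0.0166, 0.0166, 0.0166, 0.4584, 0.4584]  mean=0.0826  Neff=2.3715  idx=[5, 5, 5, 6, 6, 6, 6]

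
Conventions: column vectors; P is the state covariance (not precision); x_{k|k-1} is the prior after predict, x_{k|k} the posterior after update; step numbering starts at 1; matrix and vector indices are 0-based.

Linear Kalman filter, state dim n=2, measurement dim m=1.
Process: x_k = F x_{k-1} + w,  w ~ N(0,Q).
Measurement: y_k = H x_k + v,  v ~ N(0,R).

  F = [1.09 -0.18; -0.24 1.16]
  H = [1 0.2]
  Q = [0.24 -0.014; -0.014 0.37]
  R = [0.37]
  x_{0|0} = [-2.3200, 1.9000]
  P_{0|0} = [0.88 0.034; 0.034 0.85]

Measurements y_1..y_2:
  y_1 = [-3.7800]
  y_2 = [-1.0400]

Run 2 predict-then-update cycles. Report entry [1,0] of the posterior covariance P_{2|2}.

step 1: x^-=[-2.8708, 2.7608]  P^-=[1.2997 -0.3772; -0.3772 1.5455]  S=[1.5807]  K=[0.7745; -0.0431]  nu=[-1.4614]  x^+=[-4.0027, 2.8238]  P^+=[0.3515 -0.3245; -0.3245 1.5426]
step 2: x^-=[-4.8712, 4.2362]  P^-=[0.8349 -0.8523; -0.8523 2.6466]  S=[0.9698]  K=[0.6851; -0.3330]  nu=[2.9840]  x^+=[-2.8269, 3.2425]  P^+=[0.3797 -0.6310; -0.6310 2.5390]

P_post[1,0] = -0.6310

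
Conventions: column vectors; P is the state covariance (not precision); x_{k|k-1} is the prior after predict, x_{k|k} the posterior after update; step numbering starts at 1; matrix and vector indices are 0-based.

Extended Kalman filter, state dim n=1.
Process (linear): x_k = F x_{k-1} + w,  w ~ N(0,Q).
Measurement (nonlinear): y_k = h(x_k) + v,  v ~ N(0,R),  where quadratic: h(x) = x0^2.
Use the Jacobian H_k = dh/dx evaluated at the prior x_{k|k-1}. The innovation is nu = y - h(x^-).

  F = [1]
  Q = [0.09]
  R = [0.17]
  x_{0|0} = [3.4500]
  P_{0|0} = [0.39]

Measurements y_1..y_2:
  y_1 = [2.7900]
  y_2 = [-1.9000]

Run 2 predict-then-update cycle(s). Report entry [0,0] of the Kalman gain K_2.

K[0,0] = 0.2126

step 1: x^-=[3.4500]  P^-=[0.4800]  H_jac=[6.9000]  S=[23.0228]  K=[0.1439]  nu=[-9.1125]  x^+=[2.1391]  P^+=[0.0035]
step 2: x^-=[2.1391]  P^-=[0.0935]  H_jac=[4.2782]  S=[1.8821]  K=[0.2126]  nu=[-6.4757]  x^+=[0.7622]  P^+=[0.0084]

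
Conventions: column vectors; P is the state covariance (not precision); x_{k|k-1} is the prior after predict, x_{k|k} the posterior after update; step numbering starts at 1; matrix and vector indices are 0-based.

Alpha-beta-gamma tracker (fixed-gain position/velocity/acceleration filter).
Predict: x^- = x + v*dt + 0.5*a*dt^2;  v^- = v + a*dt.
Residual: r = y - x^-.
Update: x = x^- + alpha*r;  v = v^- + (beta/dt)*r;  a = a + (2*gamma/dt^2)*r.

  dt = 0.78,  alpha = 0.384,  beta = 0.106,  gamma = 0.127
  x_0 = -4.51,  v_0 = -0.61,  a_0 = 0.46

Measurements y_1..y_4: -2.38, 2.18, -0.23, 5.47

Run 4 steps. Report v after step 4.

step 1: x_pred=-4.8459  r=2.4659  x^+=-3.8990  v^+=0.0839  a^+=1.4895
step 2: x_pred=-3.3804  r=5.5604  x^+=-1.2452  v^+=2.0013  a^+=3.8109
step 3: x_pred=1.4751  r=-1.7051  x^+=0.8203  v^+=4.7421  a^+=3.0990
step 4: x_pred=5.4619  r=0.0081  x^+=5.4650  v^+=7.1605  a^+=3.1024

v_post = 7.1605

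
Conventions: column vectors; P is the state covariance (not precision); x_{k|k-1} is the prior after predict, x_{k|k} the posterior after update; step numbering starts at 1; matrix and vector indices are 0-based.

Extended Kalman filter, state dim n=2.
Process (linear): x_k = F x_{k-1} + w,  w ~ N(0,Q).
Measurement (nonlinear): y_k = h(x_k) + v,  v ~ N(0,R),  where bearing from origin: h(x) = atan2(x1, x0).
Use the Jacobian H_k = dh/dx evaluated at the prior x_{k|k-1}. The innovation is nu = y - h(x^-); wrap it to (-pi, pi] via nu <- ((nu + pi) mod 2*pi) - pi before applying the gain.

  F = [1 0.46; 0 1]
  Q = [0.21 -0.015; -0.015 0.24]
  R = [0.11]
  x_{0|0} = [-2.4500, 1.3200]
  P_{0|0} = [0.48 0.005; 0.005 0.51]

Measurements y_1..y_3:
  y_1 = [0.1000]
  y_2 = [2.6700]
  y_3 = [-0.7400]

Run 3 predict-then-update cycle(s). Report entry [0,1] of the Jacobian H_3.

H_jac[0,1] = 0.0983

step 1: x^-=[-1.8428, 1.3200]  P^-=[0.8025 0.2246; 0.2246 0.7500]  H_jac=[-0.2569 -0.3586]  S=[0.3008]  K=[-0.9531; -1.0860]  nu=[-2.4200]  x^+=[0.4638, 3.9481]  P^+=[0.5292 -0.0868; -0.0868 0.3952]
step 2: x^-=[2.2799, 3.9481]  P^-=[0.7431 0.0800; 0.0800 0.6352]  H_jac=[-0.1899 0.1097]  S=[0.1411]  K=[-0.9380; 0.3860]  nu=[1.6229]  x^+=[0.7577, 4.5745]  P^+=[0.6189 0.1311; 0.1311 0.6142]
step 3: x^-=[2.8620, 4.5745]  P^-=[1.0795 0.3987; 0.3987 0.8542]  H_jac=[-0.1571 0.0983]  S=[0.1326]  K=[-0.9836; 0.1609]  nu=[-1.7517]  x^+=[4.5850, 4.2928]  P^+=[0.9512 0.4197; 0.4197 0.8508]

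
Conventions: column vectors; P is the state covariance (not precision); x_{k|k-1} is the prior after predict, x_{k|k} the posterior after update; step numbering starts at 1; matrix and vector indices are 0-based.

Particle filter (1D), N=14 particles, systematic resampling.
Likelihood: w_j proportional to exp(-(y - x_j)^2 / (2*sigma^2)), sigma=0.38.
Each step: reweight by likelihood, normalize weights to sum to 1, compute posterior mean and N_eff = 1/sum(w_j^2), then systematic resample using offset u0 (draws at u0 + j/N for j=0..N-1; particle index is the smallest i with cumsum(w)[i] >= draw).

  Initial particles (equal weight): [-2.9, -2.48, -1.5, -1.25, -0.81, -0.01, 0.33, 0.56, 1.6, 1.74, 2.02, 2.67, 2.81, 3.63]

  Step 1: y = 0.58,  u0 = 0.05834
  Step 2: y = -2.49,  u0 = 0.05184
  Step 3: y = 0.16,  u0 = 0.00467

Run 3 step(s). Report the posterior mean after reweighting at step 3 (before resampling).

post_mean = -0.0100

step 1: w=[0.0000, 0.0000, 0.0000, 0.0000, 0.0006, 0.1398, 0.3759, 0.4661, 0.0127, 0.0044, 0.0004, 0.0000, 0.0000, 0.0000]  mean=0.4120  Neff=2.6431  idx=[5, 5, 6, 6, 6, 6, 6, 7, 7, 7, 7, 7, 7, 8]
step 2: w=[0.4975, 0.4975, 0.0010, 0.0010, 0.0010, 0.0010, 0.0010, 0.0000, 0.0000, 0.0000, 0.0000, 0.0000, 0.0000, 0.0000]  mean=-0.0083  Neff=2.0198  idx=[0, 0, 0, 0, 0, 0, 0, 1, 1, 1, 1, 1, 1, 1]
step 3: w=[0.0714, 0.0714, 0.0714, 0.0714, 0.0714, 0.0714, 0.0714, 0.0714, 0.0714, 0.0714, 0.0714, 0.0714, 0.0714, 0.0714]  mean=-0.0100  Neff=14.0000  idx=[0, 1, 2, 3, 4, 5, 6, 7, 8, 9, 10, 11, 12, 13]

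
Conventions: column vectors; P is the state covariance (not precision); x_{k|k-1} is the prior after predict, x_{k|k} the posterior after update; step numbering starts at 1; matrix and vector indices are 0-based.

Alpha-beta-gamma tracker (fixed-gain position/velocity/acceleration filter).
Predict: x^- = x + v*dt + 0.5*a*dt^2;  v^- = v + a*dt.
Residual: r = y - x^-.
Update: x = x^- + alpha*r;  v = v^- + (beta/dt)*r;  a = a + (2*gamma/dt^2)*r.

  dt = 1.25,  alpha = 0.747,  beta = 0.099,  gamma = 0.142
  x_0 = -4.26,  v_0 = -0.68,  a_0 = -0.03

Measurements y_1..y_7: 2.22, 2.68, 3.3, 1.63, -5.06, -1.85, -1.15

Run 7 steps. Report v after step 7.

step 1: x_pred=-5.1334  r=7.3534  x^+=0.3596  v^+=-0.1351  a^+=1.3066
step 2: x_pred=1.2114  r=1.4686  x^+=2.3085  v^+=1.6144  a^+=1.5735
step 3: x_pred=5.5557  r=-2.2557  x^+=3.8707  v^+=3.4026  a^+=1.1635
step 4: x_pred=9.0329  r=-7.4029  x^+=3.5029  v^+=4.2706  a^+=-0.1821
step 5: x_pred=8.6990  r=-13.7590  x^+=-1.5790  v^+=2.9533  a^+=-2.6829
step 6: x_pred=0.0167  r=-1.8667  x^+=-1.3777  v^+=-0.5481  a^+=-3.0222
step 7: x_pred=-4.4240  r=3.2740  x^+=-1.9783  v^+=-4.0666  a^+=-2.4271

v_post = -4.0666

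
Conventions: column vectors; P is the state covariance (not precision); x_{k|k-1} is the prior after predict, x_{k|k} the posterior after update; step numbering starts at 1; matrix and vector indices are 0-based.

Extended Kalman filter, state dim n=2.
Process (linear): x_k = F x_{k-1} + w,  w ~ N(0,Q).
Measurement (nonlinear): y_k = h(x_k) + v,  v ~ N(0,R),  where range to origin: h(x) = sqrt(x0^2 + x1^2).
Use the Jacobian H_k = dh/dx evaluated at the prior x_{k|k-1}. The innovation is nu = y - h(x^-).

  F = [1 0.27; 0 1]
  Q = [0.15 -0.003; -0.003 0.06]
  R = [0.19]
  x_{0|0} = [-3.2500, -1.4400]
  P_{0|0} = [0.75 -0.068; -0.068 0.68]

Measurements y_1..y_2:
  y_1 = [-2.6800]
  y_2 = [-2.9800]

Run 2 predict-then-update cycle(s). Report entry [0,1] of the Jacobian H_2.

step 1: x^-=[-3.6388, -1.4400]  P^-=[0.9129 0.1126; 0.1126 0.7400]  H_jac=[-0.9298 -0.3680]  S=[1.1565]  K=[-0.7698; -0.3260]  nu=[-6.5934]  x^+=[1.4366, 0.7093]  P^+=[0.2276 -0.1776; -0.1776 0.6171]
step 2: x^-=[1.6281, 0.7093]  P^-=[0.3267 -0.0140; -0.0140 0.6771]  H_jac=[0.9168 0.3994]  S=[0.5623]  K=[0.5226; 0.4581]  nu=[-4.7559]  x^+=[-0.8575, -1.4696]  P^+=[0.1731 -0.1486; -0.1486 0.5591]

H_jac[0,1] = 0.3994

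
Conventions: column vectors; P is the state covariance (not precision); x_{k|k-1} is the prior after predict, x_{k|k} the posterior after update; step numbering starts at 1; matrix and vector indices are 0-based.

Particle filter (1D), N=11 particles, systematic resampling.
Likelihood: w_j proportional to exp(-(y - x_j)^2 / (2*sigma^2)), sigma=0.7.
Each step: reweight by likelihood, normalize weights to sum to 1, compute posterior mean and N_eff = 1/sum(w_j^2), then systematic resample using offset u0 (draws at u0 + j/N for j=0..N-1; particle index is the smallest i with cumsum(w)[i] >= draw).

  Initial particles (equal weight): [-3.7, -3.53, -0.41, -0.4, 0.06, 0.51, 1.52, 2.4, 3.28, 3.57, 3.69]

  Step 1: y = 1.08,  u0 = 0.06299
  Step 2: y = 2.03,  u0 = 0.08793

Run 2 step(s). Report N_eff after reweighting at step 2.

N_eff = 5.9817

step 1: w=[0.0000, 0.0000, 0.0456, 0.0470, 0.1521, 0.3157, 0.3609, 0.0743, 0.0031, 0.0008, 0.0004]  mean=0.8742  Neff=3.8045  idx=[3, 4, 5, 5, 5, 5, 6, 6, 6, 6, 7]
step 2: w=[0.0006, 0.0044, 0.0218, 0.0218, 0.0218, 0.0218, 0.1768, 0.1768, 0.1768, 0.1768, 0.2005]  mean=1.6008  Neff=5.9817  idx=[5, 6, 7, 7, 8, 8, 9, 9, 10, 10, 10]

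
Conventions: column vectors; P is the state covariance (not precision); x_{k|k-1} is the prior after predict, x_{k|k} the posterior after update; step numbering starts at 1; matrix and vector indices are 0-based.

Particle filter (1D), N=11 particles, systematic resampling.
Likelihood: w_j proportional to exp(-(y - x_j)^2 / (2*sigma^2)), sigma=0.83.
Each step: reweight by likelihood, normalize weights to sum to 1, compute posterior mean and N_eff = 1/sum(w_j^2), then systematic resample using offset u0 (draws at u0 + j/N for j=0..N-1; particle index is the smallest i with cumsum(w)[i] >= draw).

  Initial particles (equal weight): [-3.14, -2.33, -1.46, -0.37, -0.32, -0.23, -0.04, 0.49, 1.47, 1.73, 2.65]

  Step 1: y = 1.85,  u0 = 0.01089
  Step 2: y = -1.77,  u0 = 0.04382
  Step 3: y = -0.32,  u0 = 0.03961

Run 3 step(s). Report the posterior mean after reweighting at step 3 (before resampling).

post_mean = -0.2726

step 1: w=[0.0000, 0.0000, 0.0001, 0.0094, 0.0111, 0.0146, 0.0253, 0.0883, 0.3043, 0.3344, 0.2124]  mean=1.6204  Neff=3.8694  idx=[4, 7, 8, 8, 8, 9, 9, 9, 9, 10, 10]
step 2: w=[0.8911, 0.1006, 0.0020, 0.0020, 0.0020, 0.0006, 0.0006, 0.0006, 0.0006, 0.0000, 0.0000]  mean=-0.2230  Neff=1.2435  idx=[0, 0, 0, 0, 0, 0, 0, 0, 0, 0, 1]
step 3: w=[0.0942, 0.0942, 0.0942, 0.0942, 0.0942, 0.0942, 0.0942, 0.0942, 0.0942, 0.0942, 0.0585]  mean=-0.2726  Neff=10.8618  idx=[0, 1, 2, 3, 4, 5, 6, 7, 8, 9, 10]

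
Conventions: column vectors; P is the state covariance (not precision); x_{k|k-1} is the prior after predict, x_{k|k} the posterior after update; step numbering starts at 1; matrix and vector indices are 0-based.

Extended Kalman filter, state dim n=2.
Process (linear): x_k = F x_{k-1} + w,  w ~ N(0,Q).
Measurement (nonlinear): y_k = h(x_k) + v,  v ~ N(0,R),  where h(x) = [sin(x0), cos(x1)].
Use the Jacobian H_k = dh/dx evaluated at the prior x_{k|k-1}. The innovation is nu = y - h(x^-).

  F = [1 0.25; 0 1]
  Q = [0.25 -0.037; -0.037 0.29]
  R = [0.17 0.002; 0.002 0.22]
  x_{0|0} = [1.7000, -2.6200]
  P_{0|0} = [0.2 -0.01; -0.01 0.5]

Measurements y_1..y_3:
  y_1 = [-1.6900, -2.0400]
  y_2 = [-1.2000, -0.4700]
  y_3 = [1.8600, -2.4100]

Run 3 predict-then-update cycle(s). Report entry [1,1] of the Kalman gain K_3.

step 1: x^-=[1.0450, -2.6200]  P^-=[0.4763 0.0780; 0.0780 0.7900]  H_jac=[0.5019 0.0000; 0.0000 0.4983]  S=[0.2900 0.0215; 0.0215 0.4161]  K=[0.8205 0.0510; 0.0651 0.9426]  nu=[-2.5549, -1.1730]  x^+=[-1.1112, -3.8919]  P^+=[0.2781 0.0258; 0.0258 0.4164]
step 2: x^-=[-2.0842, -3.8919]  P^-=[0.5671 0.0929; 0.0929 0.7064]  H_jac=[-0.4912 0.0000; 0.0000 -0.6819]  S=[0.3068 0.0331; 0.0331 0.5485]  K=[-0.9012 -0.0611; -0.0543 -0.8750]  nu=[-0.3289, 0.2615]  x^+=[-1.8038, -4.1028]  P^+=[0.3122 0.0224; 0.0224 0.2825]
step 3: x^-=[-2.8295, -4.1028]  P^-=[0.5910 0.0560; 0.0560 0.5725]  H_jac=[-0.9517 0.0000; 0.0000 -0.8199]  S=[0.7053 0.0457; 0.0457 0.6048]  K=[-0.7965 -0.0157; -0.0254 -0.7741]  nu=[2.1671, -1.8375]  x^+=[-4.5266, -2.7355]  P^+=[0.1423 0.0062; 0.0062 0.2078]

K[1,1] = -0.7741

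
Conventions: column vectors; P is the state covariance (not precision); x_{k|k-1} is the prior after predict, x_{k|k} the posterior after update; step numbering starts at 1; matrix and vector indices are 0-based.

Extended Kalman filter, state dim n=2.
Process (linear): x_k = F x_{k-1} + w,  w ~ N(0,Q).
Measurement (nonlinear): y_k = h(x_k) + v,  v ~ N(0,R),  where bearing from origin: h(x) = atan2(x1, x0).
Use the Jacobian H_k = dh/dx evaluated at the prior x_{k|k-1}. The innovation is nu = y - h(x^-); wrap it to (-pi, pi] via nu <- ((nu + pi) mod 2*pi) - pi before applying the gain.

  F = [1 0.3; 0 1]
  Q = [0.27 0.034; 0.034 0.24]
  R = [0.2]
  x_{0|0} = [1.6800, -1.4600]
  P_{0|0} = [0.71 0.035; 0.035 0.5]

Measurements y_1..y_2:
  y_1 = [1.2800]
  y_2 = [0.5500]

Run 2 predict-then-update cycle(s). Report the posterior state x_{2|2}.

step 1: x^-=[1.2420, -1.4600]  P^-=[1.0460 0.2190; 0.2190 0.7400]  H_jac=[0.3974 0.3380]  S=[0.5086]  K=[0.9629; 0.6630]  nu=[2.1459]  x^+=[3.3082, -0.0373]  P^+=[0.5745 -0.1057; -0.1057 0.5165]
step 2: x^-=[3.2971, -0.0373]  P^-=[0.8276 0.0833; 0.0833 0.7565]  H_jac=[0.0034 0.3033]  S=[0.2698]  K=[0.1042; 0.8515]  nu=[0.5613]  x^+=[3.3555, 0.4407]  P^+=[0.8247 0.0594; 0.0594 0.5609]

x_post = [3.3555, 0.4407]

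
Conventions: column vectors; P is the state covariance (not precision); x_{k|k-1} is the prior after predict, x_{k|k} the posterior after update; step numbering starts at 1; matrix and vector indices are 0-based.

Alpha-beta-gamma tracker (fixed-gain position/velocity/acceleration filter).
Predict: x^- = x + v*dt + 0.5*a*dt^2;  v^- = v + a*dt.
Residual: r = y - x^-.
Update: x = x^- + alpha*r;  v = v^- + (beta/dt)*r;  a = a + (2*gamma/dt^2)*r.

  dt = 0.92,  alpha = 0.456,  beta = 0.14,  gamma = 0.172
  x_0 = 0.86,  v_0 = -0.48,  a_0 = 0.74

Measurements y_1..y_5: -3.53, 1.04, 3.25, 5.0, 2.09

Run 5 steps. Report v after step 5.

v_post = 4.9609

step 1: x_pred=0.7316  r=-4.2616  x^+=-1.2117  v^+=-0.4477  a^+=-0.9920
step 2: x_pred=-2.0434  r=3.0834  x^+=-0.6374  v^+=-0.8911  a^+=0.2612
step 3: x_pred=-1.3467  r=4.5967  x^+=0.7494  v^+=0.0486  a^+=2.1294
step 4: x_pred=1.6953  r=3.3047  x^+=3.2022  v^+=2.5106  a^+=3.4725
step 5: x_pred=6.9815  r=-4.8915  x^+=4.7510  v^+=4.9609  a^+=1.4845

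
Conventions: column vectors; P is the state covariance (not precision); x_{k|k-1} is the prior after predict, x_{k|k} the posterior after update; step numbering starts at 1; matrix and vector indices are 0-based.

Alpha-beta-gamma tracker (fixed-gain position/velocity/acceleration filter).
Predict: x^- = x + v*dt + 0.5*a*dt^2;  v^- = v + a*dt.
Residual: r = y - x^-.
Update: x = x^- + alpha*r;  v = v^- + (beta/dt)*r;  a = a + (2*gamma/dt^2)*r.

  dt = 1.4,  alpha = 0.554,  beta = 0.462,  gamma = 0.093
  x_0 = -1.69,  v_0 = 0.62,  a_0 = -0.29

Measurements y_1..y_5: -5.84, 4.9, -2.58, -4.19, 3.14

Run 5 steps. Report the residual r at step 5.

step 1: x_pred=-1.1062  r=-4.7338  x^+=-3.7287  v^+=-1.3482  a^+=-0.7392
step 2: x_pred=-6.3406  r=11.2406  x^+=-0.1133  v^+=1.3263  a^+=0.3275
step 3: x_pred=2.0645  r=-4.6445  x^+=-0.5086  v^+=0.2521  a^+=-0.1133
step 4: x_pred=-0.2666  r=-3.9234  x^+=-2.4402  v^+=-1.2012  a^+=-0.4856
step 5: x_pred=-4.5977  r=7.7377  x^+=-0.3110  v^+=0.6724  a^+=0.2487

resid = 7.7377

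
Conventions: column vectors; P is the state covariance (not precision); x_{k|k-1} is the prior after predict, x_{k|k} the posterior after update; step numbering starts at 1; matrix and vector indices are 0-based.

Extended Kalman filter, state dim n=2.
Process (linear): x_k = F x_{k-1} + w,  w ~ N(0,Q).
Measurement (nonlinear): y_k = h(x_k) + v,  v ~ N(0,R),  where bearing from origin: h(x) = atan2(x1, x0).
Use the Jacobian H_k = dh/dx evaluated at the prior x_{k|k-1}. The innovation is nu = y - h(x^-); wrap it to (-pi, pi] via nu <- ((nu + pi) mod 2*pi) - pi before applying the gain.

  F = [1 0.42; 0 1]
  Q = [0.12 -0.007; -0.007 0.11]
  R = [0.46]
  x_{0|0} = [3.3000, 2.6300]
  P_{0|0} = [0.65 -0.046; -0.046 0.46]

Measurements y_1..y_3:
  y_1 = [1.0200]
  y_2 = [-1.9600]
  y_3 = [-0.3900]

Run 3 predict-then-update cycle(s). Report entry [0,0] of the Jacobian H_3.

H_jac[0,0] = -0.0477

step 1: x^-=[4.4046, 2.6300]  P^-=[0.8125 0.1402; 0.1402 0.5700]  H_jac=[-0.0999 0.1674]  S=[0.4794]  K=[-0.1204; 0.1698]  nu=[0.4817]  x^+=[4.3466, 2.7118]  P^+=[0.8056 0.1500; 0.1500 0.5562]
step 2: x^-=[5.4855, 2.7118]  P^-=[1.1497 0.3766; 0.3766 0.6662]  H_jac=[-0.0724 0.1465]  S=[0.4723]  K=[-0.0595; 0.1489]  nu=[-2.4191]  x^+=[5.6294, 2.3516]  P^+=[1.1480 0.3808; 0.3808 0.6557]
step 3: x^-=[6.6171, 2.3516]  P^-=[1.7035 0.6492; 0.6492 0.7657]  H_jac=[-0.0477 0.1342]  S=[0.4694]  K=[0.0125; 0.1529]  nu=[-0.7315]  x^+=[6.6079, 2.2398]  P^+=[1.7034 0.6483; 0.6483 0.7547]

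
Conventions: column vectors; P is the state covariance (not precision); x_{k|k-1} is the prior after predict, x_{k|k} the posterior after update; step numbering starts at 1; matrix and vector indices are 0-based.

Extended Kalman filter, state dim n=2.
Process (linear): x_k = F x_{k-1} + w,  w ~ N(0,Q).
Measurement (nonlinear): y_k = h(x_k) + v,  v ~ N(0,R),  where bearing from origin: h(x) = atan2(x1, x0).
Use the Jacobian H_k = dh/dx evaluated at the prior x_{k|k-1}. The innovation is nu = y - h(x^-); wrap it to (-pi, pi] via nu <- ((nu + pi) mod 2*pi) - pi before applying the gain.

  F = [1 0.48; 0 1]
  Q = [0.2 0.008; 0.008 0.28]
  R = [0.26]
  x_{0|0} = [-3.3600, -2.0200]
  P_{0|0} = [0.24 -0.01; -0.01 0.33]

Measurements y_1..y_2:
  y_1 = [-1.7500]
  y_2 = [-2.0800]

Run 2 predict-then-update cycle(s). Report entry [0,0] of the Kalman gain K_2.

K[0,0] = -0.0061

step 1: x^-=[-4.3296, -2.0200]  P^-=[0.5064 0.1564; 0.1564 0.6100]  H_jac=[0.0885 -0.1897]  S=[0.2807]  K=[0.0540; -0.3629]  nu=[0.9551]  x^+=[-4.2780, -2.3666]  P^+=[0.5056 0.1619; 0.1619 0.5730]
step 2: x^-=[-5.4140, -2.3666]  P^-=[0.9931 0.4450; 0.4450 0.8530]  H_jac=[0.0678 -0.1551]  S=[0.2757]  K=[-0.0061; -0.3704]  nu=[0.6495]  x^+=[-5.4180, -2.6072]  P^+=[0.9931 0.4443; 0.4443 0.8152]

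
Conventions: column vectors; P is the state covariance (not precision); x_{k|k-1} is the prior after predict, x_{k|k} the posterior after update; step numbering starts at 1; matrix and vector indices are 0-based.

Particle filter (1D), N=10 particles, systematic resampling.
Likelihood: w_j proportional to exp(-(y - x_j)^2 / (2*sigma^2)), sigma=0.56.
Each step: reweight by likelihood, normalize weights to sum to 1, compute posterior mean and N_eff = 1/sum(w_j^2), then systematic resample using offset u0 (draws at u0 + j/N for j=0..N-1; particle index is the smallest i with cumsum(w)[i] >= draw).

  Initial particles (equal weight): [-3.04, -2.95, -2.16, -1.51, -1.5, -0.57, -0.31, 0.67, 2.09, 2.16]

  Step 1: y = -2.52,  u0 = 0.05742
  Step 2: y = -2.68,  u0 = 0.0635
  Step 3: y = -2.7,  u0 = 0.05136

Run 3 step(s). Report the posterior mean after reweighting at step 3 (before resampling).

post_mean = -2.7841

step 1: w=[0.2502, 0.2867, 0.3131, 0.0757, 0.0733, 0.0009, 0.0002, 0.0000, 0.0000, 0.0000]  mean=-2.5073  Neff=3.9384  idx=[0, 0, 1, 1, 1, 2, 2, 2, 3, 4]
step 2: w=[0.1257, 0.1257, 0.1376, 0.1376, 0.1376, 0.1005, 0.1005, 0.1005, 0.0174, 0.0168]  mean=-2.6851  Neff=8.3810  idx=[0, 1, 2, 2, 3, 4, 4, 5, 6, 7]
step 3: w=[0.1030, 0.1030, 0.1121, 0.1121, 0.1121, 0.1121, 0.1121, 0.0778, 0.0778, 0.0778]  mean=-2.7841  Neff=9.7819  idx=[0, 1, 2, 3, 4, 5, 5, 6, 8, 9]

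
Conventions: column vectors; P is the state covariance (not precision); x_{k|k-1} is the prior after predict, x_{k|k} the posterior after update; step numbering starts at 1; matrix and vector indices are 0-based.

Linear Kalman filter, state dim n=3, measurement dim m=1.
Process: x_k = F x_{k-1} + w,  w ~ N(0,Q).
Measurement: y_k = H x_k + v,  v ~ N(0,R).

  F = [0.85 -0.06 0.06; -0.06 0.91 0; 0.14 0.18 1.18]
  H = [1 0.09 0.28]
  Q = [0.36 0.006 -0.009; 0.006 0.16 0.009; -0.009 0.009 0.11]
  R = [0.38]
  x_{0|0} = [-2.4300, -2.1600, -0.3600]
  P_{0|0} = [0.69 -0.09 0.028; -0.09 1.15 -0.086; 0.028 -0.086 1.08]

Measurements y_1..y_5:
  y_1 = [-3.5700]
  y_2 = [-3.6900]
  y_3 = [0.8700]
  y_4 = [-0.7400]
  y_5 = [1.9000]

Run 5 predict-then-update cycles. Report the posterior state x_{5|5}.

step 1: x^-=[-1.9575, -1.8198, -1.1538]  P^-=[0.8792 -0.1667 0.1576; -0.1667 1.1246 0.0868; 0.1576 0.0868 1.6328]  S=[1.4590]  K=[0.6226; -0.0282; 0.4267]  nu=[-1.1257]  x^+=[-2.6583, -1.7880, -1.6342]  P^+=[0.3137 -0.1411 -0.2300; -0.1411 1.1235 0.1043; -0.2300 0.1043 1.3671]
step 2: x^-=[-2.2503, -1.4676, -2.6223]  P^-=[0.5858 -0.1744 -0.1463; -0.1744 1.1069 0.3023; -0.1463 0.3023 2.0173]  S=[1.0348]  K=[0.5113; 0.0095; 0.4307]  nu=[-0.5733]  x^+=[-2.5435, -1.4730, -2.8693]  P^+=[0.3152 -0.1795 -0.3742; -0.1795 1.1068 0.2980; -0.3742 0.2980 1.8253]
step 3: x^-=[-2.2457, -1.1878, -4.0070]  P^-=[0.5763 -0.1923 -0.2765; -0.1923 1.0973 0.5132; -0.2765 0.5132 2.6875]  S=[1.0123]  K=[0.4757; 0.0495; 0.5158]  nu=[4.3446]  x^+=[-0.1789, -0.9727, -1.7659]  P^+=[0.3472 -0.2162 -0.5249; -0.2162 1.0948 0.4874; -0.5249 0.4874 2.4181]
step 4: x^-=[-0.1997, -0.8745, -2.2839]  P^-=[0.5885 -0.2110 -0.3997; -0.2110 1.0914 0.7207; -0.3997 0.7207 3.5420]  S=[1.0295]  K=[0.4445; 0.0865; 0.6381]  nu=[0.1779]  x^+=[-0.1206, -0.8591, -2.1704]  P^+=[0.3851 -0.2506 -0.6917; -0.2506 1.0837 0.6639; -0.6917 0.6639 3.1228]
step 5: x^-=[-0.1812, -0.7745, -2.7326]  P^-=[0.6036 -0.2288 -0.5294; -0.2288 1.0862 0.9159; -0.5294 0.9159 4.5418]  S=[1.0570]  K=[0.4113; 0.1187; 0.7802]  nu=[2.9160]  x^+=[1.0183, -0.4285, -0.4574]  P^+=[0.4248 -0.2804 -0.8687; -0.2804 1.0713 0.8181; -0.8687 0.8181 3.8983]

x_post = [1.0183, -0.4285, -0.4574]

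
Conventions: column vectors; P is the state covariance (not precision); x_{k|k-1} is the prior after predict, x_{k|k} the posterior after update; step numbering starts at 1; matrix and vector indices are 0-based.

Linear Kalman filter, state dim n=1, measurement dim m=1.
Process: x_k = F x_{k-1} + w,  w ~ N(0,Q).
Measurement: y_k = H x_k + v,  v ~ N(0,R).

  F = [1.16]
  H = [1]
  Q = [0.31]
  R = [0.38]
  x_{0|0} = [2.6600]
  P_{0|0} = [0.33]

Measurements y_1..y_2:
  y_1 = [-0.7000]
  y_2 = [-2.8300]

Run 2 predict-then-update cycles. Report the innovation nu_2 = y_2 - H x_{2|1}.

innov = [-3.4894]

step 1: x^-=[3.0856]  P^-=[0.7540]  S=[1.1340]  K=[0.6649]  nu=[-3.7856]  x^+=[0.5685]  P^+=[0.2527]
step 2: x^-=[0.6594]  P^-=[0.6500]  S=[1.0300]  K=[0.6311]  nu=[-3.4894]  x^+=[-1.5426]  P^+=[0.2398]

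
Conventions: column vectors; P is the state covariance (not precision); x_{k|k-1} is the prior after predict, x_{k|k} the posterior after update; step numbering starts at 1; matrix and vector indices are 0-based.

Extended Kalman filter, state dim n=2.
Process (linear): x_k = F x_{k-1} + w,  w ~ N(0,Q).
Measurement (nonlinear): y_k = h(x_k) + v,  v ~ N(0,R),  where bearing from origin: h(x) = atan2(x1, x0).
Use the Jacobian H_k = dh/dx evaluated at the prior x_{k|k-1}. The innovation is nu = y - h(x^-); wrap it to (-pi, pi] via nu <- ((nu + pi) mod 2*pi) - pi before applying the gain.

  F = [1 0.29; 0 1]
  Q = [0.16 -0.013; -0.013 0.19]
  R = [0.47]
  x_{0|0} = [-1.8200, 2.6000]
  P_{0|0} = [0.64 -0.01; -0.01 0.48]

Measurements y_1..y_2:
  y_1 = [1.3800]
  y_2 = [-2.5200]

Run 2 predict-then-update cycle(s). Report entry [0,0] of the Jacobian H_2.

H_jac[0,0] = -0.3666

step 1: x^-=[-1.0660, 2.6000]  P^-=[0.8346 0.1162; 0.1162 0.6700]  H_jac=[-0.3293 -0.1350]  S=[0.5830]  K=[-0.4982; -0.2208]  nu=[-0.5799]  x^+=[-0.7771, 2.7280]  P^+=[0.6898 0.0521; 0.0521 0.6416]
step 2: x^-=[0.0140, 2.7280]  P^-=[0.9340 0.2251; 0.2251 0.8316]  H_jac=[-0.3666 0.0019]  S=[0.5952]  K=[-0.5745; -0.1360]  nu=[2.1975]  x^+=[-1.2485, 2.4291]  P^+=[0.7376 0.1786; 0.1786 0.8206]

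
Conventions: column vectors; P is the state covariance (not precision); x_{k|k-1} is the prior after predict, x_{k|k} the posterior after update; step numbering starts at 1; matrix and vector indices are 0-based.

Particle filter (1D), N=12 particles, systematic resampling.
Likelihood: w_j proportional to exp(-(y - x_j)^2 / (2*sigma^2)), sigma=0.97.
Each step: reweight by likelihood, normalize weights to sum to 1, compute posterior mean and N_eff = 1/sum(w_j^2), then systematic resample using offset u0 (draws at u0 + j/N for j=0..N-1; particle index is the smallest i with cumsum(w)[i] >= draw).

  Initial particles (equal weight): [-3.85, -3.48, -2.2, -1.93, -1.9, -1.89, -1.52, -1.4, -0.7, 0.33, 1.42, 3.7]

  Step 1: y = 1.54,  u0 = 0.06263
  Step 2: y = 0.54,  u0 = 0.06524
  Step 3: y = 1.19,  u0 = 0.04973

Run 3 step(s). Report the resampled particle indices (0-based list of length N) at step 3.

step 1: w=[0.0000, 0.0000, 0.0004, 0.0010, 0.0011, 0.0012, 0.0042, 0.0062, 0.0427, 0.2821, 0.6095, 0.0515]  mean=1.0969  Neff=2.1945  idx=[9, 9, 9, 9, 10, 10, 10, 10, 10, 10, 10, 11]
step 2: w=[0.1142, 0.1142, 0.1142, 0.1142, 0.0775, 0.0775, 0.0775, 0.0775, 0.0775, 0.0775, 0.0775, 0.0006]  mean=0.9232  Neff=10.6111  idx=[0, 1, 2, 2, 3, 4, 5, 6, 7, 8, 9, 10]
step 3: w=[0.0663, 0.0663, 0.0663, 0.0663, 0.0663, 0.0955, 0.0955, 0.0955, 0.0955, 0.0955, 0.0955, 0.0955]  mean=1.0587  Neff=11.6523  idx=[0, 2, 3, 4, 5, 6, 7, 8, 9, 9, 10, 11]

resampled_idx = [0, 2, 3, 4, 5, 6, 7, 8, 9, 9, 10, 11]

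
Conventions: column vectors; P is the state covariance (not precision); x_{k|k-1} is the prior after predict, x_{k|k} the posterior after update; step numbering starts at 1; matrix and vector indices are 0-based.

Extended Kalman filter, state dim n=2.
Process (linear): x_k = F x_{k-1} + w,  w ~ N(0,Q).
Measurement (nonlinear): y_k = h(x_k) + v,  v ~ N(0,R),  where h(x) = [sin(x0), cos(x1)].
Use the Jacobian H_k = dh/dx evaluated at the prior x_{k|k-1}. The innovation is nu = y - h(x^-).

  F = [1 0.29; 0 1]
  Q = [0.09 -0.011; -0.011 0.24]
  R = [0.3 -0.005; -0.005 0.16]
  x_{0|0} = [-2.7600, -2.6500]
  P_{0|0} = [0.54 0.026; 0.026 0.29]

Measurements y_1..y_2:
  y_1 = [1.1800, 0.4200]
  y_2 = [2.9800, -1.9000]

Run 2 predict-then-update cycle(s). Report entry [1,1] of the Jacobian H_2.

step 1: x^-=[-3.5285, -2.6500]  P^-=[0.6695 0.0991; 0.0991 0.5300]  H_jac=[-0.9261 0.0000; 0.0000 0.4720]  S=[0.8742 -0.0483; -0.0483 0.2781]  K=[-0.7067 0.0454; -0.0558 0.8899]  nu=[0.8027, 1.3016]  x^+=[-4.0367, -1.5365]  P^+=[0.2292 0.0229; 0.0229 0.3022]
step 2: x^-=[-4.4822, -1.5365]  P^-=[0.3579 0.0995; 0.0995 0.5422]  H_jac=[-0.2281 0.0000; 0.0000 0.9994]  S=[0.3186 -0.0277; -0.0277 0.7016]  K=[-0.2447 0.1321; -0.0041 0.7722]  nu=[2.0064, -1.9343]  x^+=[-5.2288, -3.0385]  P^+=[0.3248 0.0224; 0.0224 0.1237]

H_jac[1,1] = 0.9994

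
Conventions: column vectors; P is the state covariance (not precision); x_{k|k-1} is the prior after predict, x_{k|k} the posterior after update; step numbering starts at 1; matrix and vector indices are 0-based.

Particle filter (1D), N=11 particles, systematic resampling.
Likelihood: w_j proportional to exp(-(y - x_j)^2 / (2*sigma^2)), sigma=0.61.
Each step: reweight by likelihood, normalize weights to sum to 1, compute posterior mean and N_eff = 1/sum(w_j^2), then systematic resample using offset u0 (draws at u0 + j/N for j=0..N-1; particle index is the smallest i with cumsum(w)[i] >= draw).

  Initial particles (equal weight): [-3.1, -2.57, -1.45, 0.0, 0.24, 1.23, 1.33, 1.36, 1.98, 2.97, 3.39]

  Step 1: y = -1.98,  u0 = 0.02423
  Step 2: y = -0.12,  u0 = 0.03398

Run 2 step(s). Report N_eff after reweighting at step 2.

N_eff = 5.0273

step 1: w=[0.1232, 0.4165, 0.4559, 0.0034, 0.0009, 0.0000, 0.0000, 0.0000, 0.0000, 0.0000, 0.0000]  mean=-2.1134  Neff=2.5217  idx=[0, 0, 1, 1, 1, 1, 2, 2, 2, 2, 2]
step 2: w=[0.0000, 0.0000, 0.0007, 0.0007, 0.0007, 0.0007, 0.1995, 0.1995, 0.1995, 0.1995, 0.1995]  mean=-1.4531  Neff=5.0273  idx=[6, 6, 7, 7, 7, 8, 8, 9, 9, 10, 10]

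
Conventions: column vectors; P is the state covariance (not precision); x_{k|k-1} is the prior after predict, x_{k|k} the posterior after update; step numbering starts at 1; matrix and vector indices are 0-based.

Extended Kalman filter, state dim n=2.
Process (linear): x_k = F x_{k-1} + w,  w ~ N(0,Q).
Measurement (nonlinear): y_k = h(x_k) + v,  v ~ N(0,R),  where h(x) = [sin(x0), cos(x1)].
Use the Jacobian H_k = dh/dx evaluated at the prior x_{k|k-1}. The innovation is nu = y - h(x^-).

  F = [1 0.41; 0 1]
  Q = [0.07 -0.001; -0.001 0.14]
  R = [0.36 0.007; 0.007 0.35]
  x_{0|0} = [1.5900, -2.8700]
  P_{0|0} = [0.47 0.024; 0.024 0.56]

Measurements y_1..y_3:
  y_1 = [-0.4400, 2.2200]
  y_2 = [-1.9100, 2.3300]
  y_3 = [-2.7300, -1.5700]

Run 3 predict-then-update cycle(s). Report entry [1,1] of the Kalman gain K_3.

K[1,1] = 0.2704

step 1: x^-=[0.4133, -2.8700]  P^-=[0.6538 0.2526; 0.2526 0.7000]  H_jac=[0.9158 0.0000; 0.0000 0.2683]  S=[0.9083 0.0691; 0.0691 0.4004]  K=[0.6549 0.0563; 0.2219 0.4307]  nu=[-0.8416, 3.1833]  x^+=[0.0413, -1.6856]  P^+=[0.2579 0.0905; 0.0905 0.5678]
step 2: x^-=[-0.6498, -1.6856]  P^-=[0.4975 0.3223; 0.3223 0.7078]  H_jac=[0.7962 0.0000; 0.0000 0.9934]  S=[0.6754 0.2619; 0.2619 1.0485]  K=[0.5183 0.1759; 0.1327 0.6374]  nu=[-1.3050, 2.4445]  x^+=[-0.8962, -0.3006]  P^+=[0.2359 0.0656; 0.0656 0.2255]
step 3: x^-=[-1.0194, -0.3006]  P^-=[0.3976 0.1571; 0.1571 0.3655]  H_jac=[0.5239 0.0000; 0.0000 0.2961]  S=[0.4691 0.0314; 0.0314 0.3820]  K=[0.4383 0.0858; 0.1573 0.2704]  nu=[-1.8782, -2.5252]  x^+=[-2.0591, -1.2788]  P^+=[0.3023 0.1117; 0.1117 0.3233]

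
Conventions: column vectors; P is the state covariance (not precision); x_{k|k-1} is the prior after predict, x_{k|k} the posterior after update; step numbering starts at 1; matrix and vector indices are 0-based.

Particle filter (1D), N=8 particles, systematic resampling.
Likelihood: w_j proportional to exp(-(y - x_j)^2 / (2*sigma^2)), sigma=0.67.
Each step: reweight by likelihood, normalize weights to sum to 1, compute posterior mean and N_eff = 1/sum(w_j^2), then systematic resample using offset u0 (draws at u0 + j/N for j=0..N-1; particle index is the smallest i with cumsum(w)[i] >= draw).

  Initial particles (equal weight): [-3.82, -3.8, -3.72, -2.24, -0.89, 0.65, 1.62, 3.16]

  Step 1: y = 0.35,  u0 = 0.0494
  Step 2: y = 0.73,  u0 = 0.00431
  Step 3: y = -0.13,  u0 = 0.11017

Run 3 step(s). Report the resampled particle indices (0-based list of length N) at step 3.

resampled_idx = [0, 1, 2, 3, 4, 5, 6, 7]

step 1: w=[0.0000, 0.0000, 0.0000, 0.0005, 0.1441, 0.7228, 0.1325, 0.0001]  mean=0.5556  Neff=1.7834  idx=[4, 5, 5, 5, 5, 5, 5, 6]
step 2: w=[0.0084, 0.1545, 0.1545, 0.1545, 0.1545, 0.1545, 0.1545, 0.0644]  mean=0.6996  Neff=6.7793  idx=[0, 1, 2, 3, 4, 5, 5, 6]
step 3: w=[0.1288, 0.1245, 0.1245, 0.1245, 0.1245, 0.1245, 0.1245, 0.1245]  mean=0.4516  Neff=7.9989  idx=[0, 1, 2, 3, 4, 5, 6, 7]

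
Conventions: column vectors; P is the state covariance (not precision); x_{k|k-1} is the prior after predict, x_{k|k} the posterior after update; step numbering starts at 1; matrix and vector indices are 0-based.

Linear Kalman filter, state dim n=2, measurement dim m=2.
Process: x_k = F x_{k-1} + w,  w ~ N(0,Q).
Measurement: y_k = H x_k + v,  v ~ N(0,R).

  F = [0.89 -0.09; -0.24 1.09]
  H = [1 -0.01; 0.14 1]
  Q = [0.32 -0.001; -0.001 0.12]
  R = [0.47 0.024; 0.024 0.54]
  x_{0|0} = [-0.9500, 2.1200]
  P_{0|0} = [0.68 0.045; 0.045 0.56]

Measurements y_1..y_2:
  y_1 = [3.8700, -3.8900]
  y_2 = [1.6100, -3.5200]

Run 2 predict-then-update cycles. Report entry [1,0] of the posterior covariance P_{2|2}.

P_post[1,0] = -0.0405

step 1: x^-=[-1.0363, 2.5388]  P^-=[0.8560 -0.1566; -0.1566 0.8010]  S=[1.3292 -0.0205; -0.0205 1.3139]  K=[0.6449 -0.0179; -0.1147 0.5911]  nu=[4.9317, -6.2837]  x^+=[2.2564, -1.7413]  P^+=[0.3023 -0.0365; -0.0365 0.3216]
step 2: x^-=[2.1649, -2.4396]  P^-=[0.5679 -0.1333; -0.1333 0.5386]  S=[1.0406 -0.0350; -0.0350 1.0524]  K=[0.5459 -0.0330; -0.1168 0.4901]  nu=[-0.5793, -1.3835]  x^+=[1.8943, -3.0500]  P^+=[0.2554 -0.0405; -0.0405 0.2675]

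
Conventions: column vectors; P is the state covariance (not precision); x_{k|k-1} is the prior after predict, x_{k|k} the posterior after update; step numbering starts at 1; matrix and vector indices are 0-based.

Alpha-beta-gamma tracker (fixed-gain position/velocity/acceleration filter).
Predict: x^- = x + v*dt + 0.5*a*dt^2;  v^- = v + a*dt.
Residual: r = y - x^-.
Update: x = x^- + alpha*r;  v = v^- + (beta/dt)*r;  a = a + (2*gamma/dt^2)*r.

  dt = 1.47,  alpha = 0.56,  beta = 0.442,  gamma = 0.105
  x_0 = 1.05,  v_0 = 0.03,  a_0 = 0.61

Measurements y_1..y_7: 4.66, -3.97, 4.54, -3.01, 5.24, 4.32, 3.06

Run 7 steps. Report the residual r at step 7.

step 1: x_pred=1.7532  r=2.9068  x^+=3.3810  v^+=1.8007  a^+=0.8925
step 2: x_pred=6.9924  r=-10.9624  x^+=0.8534  v^+=-0.1835  a^+=-0.1729
step 3: x_pred=0.3970  r=4.1430  x^+=2.7171  v^+=0.8082  a^+=0.2298
step 4: x_pred=4.1533  r=-7.1633  x^+=0.1419  v^+=-1.0079  a^+=-0.4664
step 5: x_pred=-1.8437  r=7.0837  x^+=2.1232  v^+=0.4364  a^+=0.2220
step 6: x_pred=3.0046  r=1.3154  x^+=3.7412  v^+=1.1583  a^+=0.3499
step 7: x_pred=5.8220  r=-2.7620  x^+=4.2753  v^+=0.8422  a^+=0.0815

resid = -2.7620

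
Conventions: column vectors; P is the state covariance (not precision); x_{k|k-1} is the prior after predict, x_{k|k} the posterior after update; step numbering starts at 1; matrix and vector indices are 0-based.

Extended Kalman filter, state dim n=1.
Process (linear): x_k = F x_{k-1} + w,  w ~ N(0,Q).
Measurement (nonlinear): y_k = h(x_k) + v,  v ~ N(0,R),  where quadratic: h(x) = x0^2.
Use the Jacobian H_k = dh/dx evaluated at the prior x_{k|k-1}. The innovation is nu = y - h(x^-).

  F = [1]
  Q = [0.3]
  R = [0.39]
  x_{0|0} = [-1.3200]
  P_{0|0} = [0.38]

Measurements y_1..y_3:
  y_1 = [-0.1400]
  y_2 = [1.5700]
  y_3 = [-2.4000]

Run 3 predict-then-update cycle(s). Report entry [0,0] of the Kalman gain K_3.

step 1: x^-=[-1.3200]  P^-=[0.6800]  H_jac=[-2.6400]  S=[5.1293]  K=[-0.3500]  nu=[-1.8824]  x^+=[-0.6612]  P^+=[0.0517]
step 2: x^-=[-0.6612]  P^-=[0.3517]  H_jac=[-1.3224]  S=[1.0050]  K=[-0.4628]  nu=[1.1328]  x^+=[-1.1854]  P^+=[0.1365]
step 3: x^-=[-1.1854]  P^-=[0.4365]  H_jac=[-2.3708]  S=[2.8434]  K=[-0.3639]  nu=[-3.8052]  x^+=[0.1994]  P^+=[0.0599]

K[0,0] = -0.3639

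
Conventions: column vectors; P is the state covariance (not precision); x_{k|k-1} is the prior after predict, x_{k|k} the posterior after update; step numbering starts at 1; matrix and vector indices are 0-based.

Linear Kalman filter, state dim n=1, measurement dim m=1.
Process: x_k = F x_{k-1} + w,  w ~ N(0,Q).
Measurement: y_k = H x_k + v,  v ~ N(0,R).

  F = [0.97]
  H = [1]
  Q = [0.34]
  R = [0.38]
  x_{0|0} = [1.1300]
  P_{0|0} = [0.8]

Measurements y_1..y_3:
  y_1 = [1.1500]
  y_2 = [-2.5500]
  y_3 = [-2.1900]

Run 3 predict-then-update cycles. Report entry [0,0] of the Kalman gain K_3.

step 1: x^-=[1.0961]  P^-=[1.0927]  S=[1.4727]  K=[0.7420]  nu=[0.0539]  x^+=[1.1361]  P^+=[0.2820]
step 2: x^-=[1.1020]  P^-=[0.6053]  S=[0.9853]  K=[0.6143]  nu=[-3.6520]  x^+=[-1.1415]  P^+=[0.2334]
step 3: x^-=[-1.1073]  P^-=[0.5596]  S=[0.9396]  K=[0.5956]  nu=[-1.0827]  x^+=[-1.7521]  P^+=[0.2263]

K[0,0] = 0.5956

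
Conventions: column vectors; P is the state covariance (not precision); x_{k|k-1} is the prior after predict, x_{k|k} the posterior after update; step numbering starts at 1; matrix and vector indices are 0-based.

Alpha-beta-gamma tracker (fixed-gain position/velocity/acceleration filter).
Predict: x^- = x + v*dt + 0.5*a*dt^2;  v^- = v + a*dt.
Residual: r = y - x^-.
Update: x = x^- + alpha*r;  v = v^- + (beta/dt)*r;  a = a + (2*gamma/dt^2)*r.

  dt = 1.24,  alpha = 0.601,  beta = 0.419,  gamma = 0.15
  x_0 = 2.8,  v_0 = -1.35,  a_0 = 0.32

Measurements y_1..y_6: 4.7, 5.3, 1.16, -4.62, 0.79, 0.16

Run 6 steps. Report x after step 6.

x_post = -2.2446

step 1: x_pred=1.3720  r=3.3280  x^+=3.3721  v^+=0.1713  a^+=0.9693
step 2: x_pred=4.3298  r=0.9702  x^+=4.9129  v^+=1.7011  a^+=1.1586
step 3: x_pred=7.9130  r=-6.7530  x^+=3.8545  v^+=0.8559  a^+=-0.1590
step 4: x_pred=4.7936  r=-9.4136  x^+=-0.8640  v^+=-2.5221  a^+=-1.9956
step 5: x_pred=-5.5256  r=6.3156  x^+=-1.7299  v^+=-2.8626  a^+=-0.7634
step 6: x_pred=-5.8665  r=6.0265  x^+=-2.2446  v^+=-1.7729  a^+=0.4124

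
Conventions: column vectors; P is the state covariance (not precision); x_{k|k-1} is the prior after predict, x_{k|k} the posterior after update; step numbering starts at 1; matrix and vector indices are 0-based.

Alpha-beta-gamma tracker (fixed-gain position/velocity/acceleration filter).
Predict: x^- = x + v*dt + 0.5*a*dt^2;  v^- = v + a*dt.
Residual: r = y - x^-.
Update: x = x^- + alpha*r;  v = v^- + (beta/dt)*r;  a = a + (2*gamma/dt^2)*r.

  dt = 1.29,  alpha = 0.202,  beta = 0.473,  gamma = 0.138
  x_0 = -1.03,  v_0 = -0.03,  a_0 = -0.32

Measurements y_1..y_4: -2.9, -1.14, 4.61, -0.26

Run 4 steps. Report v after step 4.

v_post = 3.2046

step 1: x_pred=-1.3350  r=-1.5650  x^+=-1.6511  v^+=-1.0166  a^+=-0.5796
step 2: x_pred=-3.4448  r=2.3048  x^+=-2.9792  v^+=-0.9192  a^+=-0.1973
step 3: x_pred=-4.3292  r=8.9392  x^+=-2.5235  v^+=2.1040  a^+=1.2853
step 4: x_pred=1.2601  r=-1.5201  x^+=0.9530  v^+=3.2046  a^+=1.0332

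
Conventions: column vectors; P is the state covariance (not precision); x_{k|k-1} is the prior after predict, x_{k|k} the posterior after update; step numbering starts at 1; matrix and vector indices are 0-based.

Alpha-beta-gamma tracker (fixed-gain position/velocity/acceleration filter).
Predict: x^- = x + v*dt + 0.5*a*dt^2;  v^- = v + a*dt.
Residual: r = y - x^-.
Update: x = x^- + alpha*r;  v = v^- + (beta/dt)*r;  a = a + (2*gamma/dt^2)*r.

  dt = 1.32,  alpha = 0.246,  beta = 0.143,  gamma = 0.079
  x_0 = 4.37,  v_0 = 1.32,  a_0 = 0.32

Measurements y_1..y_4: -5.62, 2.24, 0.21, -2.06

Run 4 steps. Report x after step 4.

step 1: x_pred=6.3912  r=-12.0112  x^+=3.4364  v^+=0.4412  a^+=-0.7692
step 2: x_pred=3.3487  r=-1.1087  x^+=3.0760  v^+=-0.6942  a^+=-0.8697
step 3: x_pred=1.4019  r=-1.1919  x^+=1.1087  v^+=-1.9714  a^+=-0.9778
step 4: x_pred=-2.3453  r=0.2853  x^+=-2.2752  v^+=-3.2311  a^+=-0.9519

x_post = -2.2752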